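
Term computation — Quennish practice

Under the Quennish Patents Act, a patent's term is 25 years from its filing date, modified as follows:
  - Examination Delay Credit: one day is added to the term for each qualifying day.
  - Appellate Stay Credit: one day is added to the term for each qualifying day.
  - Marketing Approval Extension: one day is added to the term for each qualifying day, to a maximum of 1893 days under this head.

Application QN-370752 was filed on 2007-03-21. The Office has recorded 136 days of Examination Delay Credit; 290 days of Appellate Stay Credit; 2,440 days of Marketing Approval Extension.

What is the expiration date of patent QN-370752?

Base term: filing date + 25 years → 21 March 2032.
Examination Delay Credit: +136 days → 4 August 2032.
Appellate Stay Credit: +290 days → 21 May 2033.
Marketing Approval Extension: 2440 days claimed exceeds the 1893-day cap, so +1893 days → 27 July 2038.

2038-07-27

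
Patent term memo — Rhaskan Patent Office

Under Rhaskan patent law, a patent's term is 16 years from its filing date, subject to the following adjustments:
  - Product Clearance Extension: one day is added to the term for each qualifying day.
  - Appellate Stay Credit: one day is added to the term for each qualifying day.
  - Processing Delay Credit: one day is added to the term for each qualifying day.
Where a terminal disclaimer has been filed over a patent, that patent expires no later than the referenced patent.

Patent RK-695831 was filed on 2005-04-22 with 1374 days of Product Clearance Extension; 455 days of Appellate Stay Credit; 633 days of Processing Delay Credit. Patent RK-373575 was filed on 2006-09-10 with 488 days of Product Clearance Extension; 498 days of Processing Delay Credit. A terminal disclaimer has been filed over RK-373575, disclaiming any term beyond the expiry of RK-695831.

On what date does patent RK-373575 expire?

Natural term of RK-373575:
  Base: filing + 16 years → 10 September 2022.
  Product Clearance Extension: +488 days → 11 January 2024.
  Processing Delay Credit: +498 days → 23 May 2025.
Expiry of referenced patent RK-695831:
  Base: filing + 16 years → 22 April 2021.
  Product Clearance Extension: +1374 days → 25 January 2025.
  Appellate Stay Credit: +455 days → 25 April 2026.
  Processing Delay Credit: +633 days → 18 January 2028.
Terminal disclaimer: RK-373575 expires on the earlier of 23 May 2025 and 18 January 2028.

2025-05-23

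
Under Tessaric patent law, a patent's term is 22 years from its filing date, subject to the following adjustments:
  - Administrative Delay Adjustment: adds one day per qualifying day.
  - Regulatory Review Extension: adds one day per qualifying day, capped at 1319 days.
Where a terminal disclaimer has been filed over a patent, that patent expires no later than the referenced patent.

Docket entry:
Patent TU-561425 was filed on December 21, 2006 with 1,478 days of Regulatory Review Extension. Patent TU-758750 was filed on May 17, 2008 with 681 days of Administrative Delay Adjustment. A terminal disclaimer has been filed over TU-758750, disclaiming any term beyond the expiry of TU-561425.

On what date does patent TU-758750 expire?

March 28, 2032

Natural term of TU-758750:
  Base: filing + 22 years → 17 May 2030.
  Administrative Delay Adjustment: +681 days → 28 March 2032.
Expiry of referenced patent TU-561425:
  Base: filing + 22 years → 21 December 2028.
  Regulatory Review Extension: 1478 days claimed exceeds the 1319-day cap, so +1319 days → 1 August 2032.
Terminal disclaimer: TU-758750 expires on the earlier of 28 March 2032 and 1 August 2032.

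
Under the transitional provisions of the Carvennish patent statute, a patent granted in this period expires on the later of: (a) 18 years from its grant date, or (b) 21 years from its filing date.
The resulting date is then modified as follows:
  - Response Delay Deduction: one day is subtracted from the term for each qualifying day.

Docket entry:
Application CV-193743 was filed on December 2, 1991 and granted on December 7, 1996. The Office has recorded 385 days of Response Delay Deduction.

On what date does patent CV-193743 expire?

(a) grant + 18 years → 7 December 2014.
(b) filing + 21 years → 2 December 2012.
Later of the two: 7 December 2014.
Response Delay Deduction: −385 days → 17 November 2013.

2013-11-17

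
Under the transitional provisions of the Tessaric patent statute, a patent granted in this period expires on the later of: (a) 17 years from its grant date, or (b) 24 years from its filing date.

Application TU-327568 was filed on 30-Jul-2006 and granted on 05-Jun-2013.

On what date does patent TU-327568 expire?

(a) grant + 17 years → 5 June 2030.
(b) filing + 24 years → 30 July 2030.
Later of the two: 30 July 2030.

2030-07-30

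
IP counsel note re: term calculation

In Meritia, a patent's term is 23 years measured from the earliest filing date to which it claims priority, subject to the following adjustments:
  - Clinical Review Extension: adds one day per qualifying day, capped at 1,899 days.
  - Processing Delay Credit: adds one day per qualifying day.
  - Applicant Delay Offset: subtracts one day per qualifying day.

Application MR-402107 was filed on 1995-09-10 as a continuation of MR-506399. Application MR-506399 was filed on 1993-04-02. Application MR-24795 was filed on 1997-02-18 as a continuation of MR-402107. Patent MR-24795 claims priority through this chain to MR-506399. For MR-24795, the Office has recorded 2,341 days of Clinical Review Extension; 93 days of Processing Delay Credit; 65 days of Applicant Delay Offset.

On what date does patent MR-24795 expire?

2021-07-12

Earliest priority filing: 2 April 1993.
Base term: 2 April 1993 + 23 years → 2 April 2016.
Clinical Review Extension: 2341 days claimed exceeds the 1899-day cap, so +1899 days → 14 June 2021.
Processing Delay Credit: +93 days → 15 September 2021.
Applicant Delay Offset: −65 days → 12 July 2021.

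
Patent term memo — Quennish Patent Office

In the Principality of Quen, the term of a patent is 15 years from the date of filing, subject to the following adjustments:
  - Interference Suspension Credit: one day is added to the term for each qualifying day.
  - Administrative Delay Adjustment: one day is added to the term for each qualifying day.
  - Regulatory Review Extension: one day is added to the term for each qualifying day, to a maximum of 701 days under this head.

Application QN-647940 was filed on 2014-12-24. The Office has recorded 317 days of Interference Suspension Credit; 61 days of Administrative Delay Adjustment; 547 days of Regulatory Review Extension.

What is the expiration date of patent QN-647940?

2032-07-06

Base term: filing date + 15 years → 24 December 2029.
Interference Suspension Credit: +317 days → 6 November 2030.
Administrative Delay Adjustment: +61 days → 6 January 2031.
Regulatory Review Extension: 547 days (within the 701-day cap) → +547 days → 6 July 2032.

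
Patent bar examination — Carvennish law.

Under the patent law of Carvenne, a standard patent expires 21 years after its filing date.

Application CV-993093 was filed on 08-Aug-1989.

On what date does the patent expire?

August 8, 2010

Filing date + 21 years → 8 August 2010.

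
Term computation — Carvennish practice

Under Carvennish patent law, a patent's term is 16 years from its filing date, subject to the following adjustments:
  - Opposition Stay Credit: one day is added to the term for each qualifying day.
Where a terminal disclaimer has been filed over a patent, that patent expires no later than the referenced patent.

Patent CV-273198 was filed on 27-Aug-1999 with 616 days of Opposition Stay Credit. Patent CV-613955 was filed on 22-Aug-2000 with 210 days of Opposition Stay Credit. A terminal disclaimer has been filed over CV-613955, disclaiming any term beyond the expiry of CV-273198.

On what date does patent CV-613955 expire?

Natural term of CV-613955:
  Base: filing + 16 years → 22 August 2016.
  Opposition Stay Credit: +210 days → 20 March 2017.
Expiry of referenced patent CV-273198:
  Base: filing + 16 years → 27 August 2015.
  Opposition Stay Credit: +616 days → 4 May 2017.
Terminal disclaimer: CV-613955 expires on the earlier of 20 March 2017 and 4 May 2017.

2017-03-20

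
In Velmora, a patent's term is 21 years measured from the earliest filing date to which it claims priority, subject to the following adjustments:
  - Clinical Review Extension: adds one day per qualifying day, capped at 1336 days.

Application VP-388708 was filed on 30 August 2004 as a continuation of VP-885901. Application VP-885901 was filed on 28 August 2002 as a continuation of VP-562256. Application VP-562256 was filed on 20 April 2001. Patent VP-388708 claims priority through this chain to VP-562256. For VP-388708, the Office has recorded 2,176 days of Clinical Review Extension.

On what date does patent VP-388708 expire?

Earliest priority filing: 20 April 2001.
Base term: 20 April 2001 + 21 years → 20 April 2022.
Clinical Review Extension: 2176 days claimed exceeds the 1336-day cap, so +1336 days → 16 December 2025.

2025-12-16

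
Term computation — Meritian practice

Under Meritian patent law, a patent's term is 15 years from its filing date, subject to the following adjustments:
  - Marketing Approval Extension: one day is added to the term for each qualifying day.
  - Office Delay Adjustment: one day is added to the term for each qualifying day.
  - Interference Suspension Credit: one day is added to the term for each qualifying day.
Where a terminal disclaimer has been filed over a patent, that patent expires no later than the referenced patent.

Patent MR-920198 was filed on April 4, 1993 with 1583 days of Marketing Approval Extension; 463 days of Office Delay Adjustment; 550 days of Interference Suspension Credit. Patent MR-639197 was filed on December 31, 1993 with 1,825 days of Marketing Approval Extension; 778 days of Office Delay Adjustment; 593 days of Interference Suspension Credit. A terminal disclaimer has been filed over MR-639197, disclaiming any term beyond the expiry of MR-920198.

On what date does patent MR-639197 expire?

May 14, 2015

Natural term of MR-639197:
  Base: filing + 15 years → 31 December 2008.
  Marketing Approval Extension: +1825 days → 30 December 2013.
  Office Delay Adjustment: +778 days → 16 February 2016.
  Interference Suspension Credit: +593 days → 1 October 2017.
Expiry of referenced patent MR-920198:
  Base: filing + 15 years → 4 April 2008.
  Marketing Approval Extension: +1583 days → 4 August 2012.
  Office Delay Adjustment: +463 days → 10 November 2013.
  Interference Suspension Credit: +550 days → 14 May 2015.
Terminal disclaimer: MR-639197 expires on the earlier of 1 October 2017 and 14 May 2015.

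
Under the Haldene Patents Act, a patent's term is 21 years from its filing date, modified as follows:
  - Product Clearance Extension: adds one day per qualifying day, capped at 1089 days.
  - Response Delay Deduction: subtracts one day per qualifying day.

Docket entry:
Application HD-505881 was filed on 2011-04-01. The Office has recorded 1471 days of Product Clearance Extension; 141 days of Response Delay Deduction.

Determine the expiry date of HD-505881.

Base term: filing date + 21 years → 1 April 2032.
Product Clearance Extension: 1471 days claimed exceeds the 1089-day cap, so +1089 days → 26 March 2035.
Response Delay Deduction: −141 days → 5 November 2034.

November 5, 2034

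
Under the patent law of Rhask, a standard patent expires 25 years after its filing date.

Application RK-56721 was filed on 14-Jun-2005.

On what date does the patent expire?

Filing date + 25 years → 14 June 2030.

June 14, 2030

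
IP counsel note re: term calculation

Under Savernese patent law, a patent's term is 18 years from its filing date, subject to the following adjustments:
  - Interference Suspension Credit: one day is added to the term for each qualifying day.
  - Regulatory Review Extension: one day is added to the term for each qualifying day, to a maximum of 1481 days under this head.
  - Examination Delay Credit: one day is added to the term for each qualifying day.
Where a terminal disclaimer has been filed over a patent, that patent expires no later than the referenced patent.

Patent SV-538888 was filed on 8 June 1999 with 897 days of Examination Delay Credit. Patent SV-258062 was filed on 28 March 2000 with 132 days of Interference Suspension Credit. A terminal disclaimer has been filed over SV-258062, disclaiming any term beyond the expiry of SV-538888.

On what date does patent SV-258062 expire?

Natural term of SV-258062:
  Base: filing + 18 years → 28 March 2018.
  Interference Suspension Credit: +132 days → 7 August 2018.
Expiry of referenced patent SV-538888:
  Base: filing + 18 years → 8 June 2017.
  Examination Delay Credit: +897 days → 22 November 2019.
Terminal disclaimer: SV-258062 expires on the earlier of 7 August 2018 and 22 November 2019.

August 7, 2018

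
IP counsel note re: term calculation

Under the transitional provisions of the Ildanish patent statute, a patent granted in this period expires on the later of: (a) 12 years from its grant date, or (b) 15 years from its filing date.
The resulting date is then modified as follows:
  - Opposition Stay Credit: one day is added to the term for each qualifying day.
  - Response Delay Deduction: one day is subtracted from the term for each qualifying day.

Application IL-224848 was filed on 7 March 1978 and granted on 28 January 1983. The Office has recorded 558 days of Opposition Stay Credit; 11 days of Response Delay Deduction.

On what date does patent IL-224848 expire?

July 28, 1996

(a) grant + 12 years → 28 January 1995.
(b) filing + 15 years → 7 March 1993.
Later of the two: 28 January 1995.
Opposition Stay Credit: +558 days → 8 August 1996.
Response Delay Deduction: −11 days → 28 July 1996.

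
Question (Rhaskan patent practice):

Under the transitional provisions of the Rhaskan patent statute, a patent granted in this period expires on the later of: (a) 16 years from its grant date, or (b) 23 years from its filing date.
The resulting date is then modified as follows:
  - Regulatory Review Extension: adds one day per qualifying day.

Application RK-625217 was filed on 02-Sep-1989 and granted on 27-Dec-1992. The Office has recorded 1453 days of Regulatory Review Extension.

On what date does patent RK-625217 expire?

2016-08-25

(a) grant + 16 years → 27 December 2008.
(b) filing + 23 years → 2 September 2012.
Later of the two: 2 September 2012.
Regulatory Review Extension: +1453 days → 25 August 2016.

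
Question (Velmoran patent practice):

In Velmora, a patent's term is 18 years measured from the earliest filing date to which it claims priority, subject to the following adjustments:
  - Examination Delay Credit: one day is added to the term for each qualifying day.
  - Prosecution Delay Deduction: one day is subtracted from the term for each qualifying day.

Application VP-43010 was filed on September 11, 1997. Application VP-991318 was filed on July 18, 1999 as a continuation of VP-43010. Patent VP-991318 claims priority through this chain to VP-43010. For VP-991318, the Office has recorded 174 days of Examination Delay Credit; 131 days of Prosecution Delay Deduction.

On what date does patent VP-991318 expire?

October 24, 2015

Earliest priority filing: 11 September 1997.
Base term: 11 September 1997 + 18 years → 11 September 2015.
Examination Delay Credit: +174 days → 3 March 2016.
Prosecution Delay Deduction: −131 days → 24 October 2015.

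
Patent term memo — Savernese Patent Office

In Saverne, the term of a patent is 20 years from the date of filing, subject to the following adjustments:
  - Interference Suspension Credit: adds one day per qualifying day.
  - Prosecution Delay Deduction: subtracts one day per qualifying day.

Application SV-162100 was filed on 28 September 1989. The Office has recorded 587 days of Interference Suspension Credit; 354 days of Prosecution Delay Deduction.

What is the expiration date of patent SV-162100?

Base term: filing date + 20 years → 28 September 2009.
Interference Suspension Credit: +587 days → 8 May 2011.
Prosecution Delay Deduction: −354 days → 19 May 2010.

2010-05-19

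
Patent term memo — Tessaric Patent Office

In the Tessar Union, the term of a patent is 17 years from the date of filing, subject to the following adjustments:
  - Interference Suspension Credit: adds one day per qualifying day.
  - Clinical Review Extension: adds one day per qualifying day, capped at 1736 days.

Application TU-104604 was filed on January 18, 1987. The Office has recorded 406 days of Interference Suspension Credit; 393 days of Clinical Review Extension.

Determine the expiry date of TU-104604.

Base term: filing date + 17 years → 18 January 2004.
Interference Suspension Credit: +406 days → 27 February 2005.
Clinical Review Extension: 393 days (within the 1736-day cap) → +393 days → 27 March 2006.

2006-03-27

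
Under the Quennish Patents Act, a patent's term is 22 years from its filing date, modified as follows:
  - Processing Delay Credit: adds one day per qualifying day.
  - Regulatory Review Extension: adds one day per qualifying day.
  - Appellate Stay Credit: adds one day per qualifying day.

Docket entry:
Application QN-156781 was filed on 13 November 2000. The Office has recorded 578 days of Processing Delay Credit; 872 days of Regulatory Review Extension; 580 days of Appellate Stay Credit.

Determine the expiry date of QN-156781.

June 4, 2028

Base term: filing date + 22 years → 13 November 2022.
Processing Delay Credit: +578 days → 13 June 2024.
Regulatory Review Extension: +872 days → 2 November 2026.
Appellate Stay Credit: +580 days → 4 June 2028.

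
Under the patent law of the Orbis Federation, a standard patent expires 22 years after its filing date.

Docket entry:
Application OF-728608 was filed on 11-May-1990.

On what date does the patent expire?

2012-05-11

Filing date + 22 years → 11 May 2012.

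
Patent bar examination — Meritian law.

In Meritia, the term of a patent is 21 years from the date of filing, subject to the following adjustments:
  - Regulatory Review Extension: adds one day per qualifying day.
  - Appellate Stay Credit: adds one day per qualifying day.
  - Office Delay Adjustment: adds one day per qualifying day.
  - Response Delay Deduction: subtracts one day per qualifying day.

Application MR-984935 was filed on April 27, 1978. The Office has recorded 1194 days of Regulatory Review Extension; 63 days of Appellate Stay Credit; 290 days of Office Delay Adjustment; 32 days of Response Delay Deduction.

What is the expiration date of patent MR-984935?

Base term: filing date + 21 years → 27 April 1999.
Regulatory Review Extension: +1194 days → 3 August 2002.
Appellate Stay Credit: +63 days → 5 October 2002.
Office Delay Adjustment: +290 days → 22 July 2003.
Response Delay Deduction: −32 days → 20 June 2003.

June 20, 2003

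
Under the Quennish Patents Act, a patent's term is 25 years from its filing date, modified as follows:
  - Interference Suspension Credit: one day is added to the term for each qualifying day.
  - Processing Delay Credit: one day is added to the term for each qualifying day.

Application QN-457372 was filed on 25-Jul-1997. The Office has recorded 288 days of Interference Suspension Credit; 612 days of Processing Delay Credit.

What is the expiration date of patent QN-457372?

Base term: filing date + 25 years → 25 July 2022.
Interference Suspension Credit: +288 days → 9 May 2023.
Processing Delay Credit: +612 days → 10 January 2025.

January 10, 2025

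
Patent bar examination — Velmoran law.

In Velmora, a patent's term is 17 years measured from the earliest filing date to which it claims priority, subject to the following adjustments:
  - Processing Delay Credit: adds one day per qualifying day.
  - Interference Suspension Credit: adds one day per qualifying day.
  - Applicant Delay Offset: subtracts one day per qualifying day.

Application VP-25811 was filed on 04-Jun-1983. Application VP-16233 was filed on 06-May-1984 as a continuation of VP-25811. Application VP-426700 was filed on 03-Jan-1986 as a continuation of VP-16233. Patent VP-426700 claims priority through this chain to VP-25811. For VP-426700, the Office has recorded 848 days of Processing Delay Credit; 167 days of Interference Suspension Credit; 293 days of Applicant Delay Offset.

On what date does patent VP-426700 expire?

May 27, 2002

Earliest priority filing: 4 June 1983.
Base term: 4 June 1983 + 17 years → 4 June 2000.
Processing Delay Credit: +848 days → 30 September 2002.
Interference Suspension Credit: +167 days → 16 March 2003.
Applicant Delay Offset: −293 days → 27 May 2002.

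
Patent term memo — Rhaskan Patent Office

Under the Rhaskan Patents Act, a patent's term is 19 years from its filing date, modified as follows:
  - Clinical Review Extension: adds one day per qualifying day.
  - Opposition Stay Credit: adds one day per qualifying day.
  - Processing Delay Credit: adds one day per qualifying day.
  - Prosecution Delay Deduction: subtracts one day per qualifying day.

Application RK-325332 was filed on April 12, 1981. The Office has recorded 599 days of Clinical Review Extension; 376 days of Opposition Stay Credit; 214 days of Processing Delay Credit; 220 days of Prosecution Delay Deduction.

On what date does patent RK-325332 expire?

2002-12-07

Base term: filing date + 19 years → 12 April 2000.
Clinical Review Extension: +599 days → 2 December 2001.
Opposition Stay Credit: +376 days → 13 December 2002.
Processing Delay Credit: +214 days → 15 July 2003.
Prosecution Delay Deduction: −220 days → 7 December 2002.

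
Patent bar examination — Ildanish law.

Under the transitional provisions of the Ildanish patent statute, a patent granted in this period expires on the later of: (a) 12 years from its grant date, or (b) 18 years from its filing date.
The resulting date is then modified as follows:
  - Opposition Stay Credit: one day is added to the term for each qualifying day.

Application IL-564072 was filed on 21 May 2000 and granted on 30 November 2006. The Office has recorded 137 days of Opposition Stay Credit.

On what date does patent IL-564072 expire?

(a) grant + 12 years → 30 November 2018.
(b) filing + 18 years → 21 May 2018.
Later of the two: 30 November 2018.
Opposition Stay Credit: +137 days → 16 April 2019.

April 16, 2019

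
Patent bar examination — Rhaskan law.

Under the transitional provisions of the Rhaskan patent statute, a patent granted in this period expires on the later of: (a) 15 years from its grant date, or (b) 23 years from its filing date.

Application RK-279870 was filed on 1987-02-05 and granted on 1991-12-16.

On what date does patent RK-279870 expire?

February 5, 2010

(a) grant + 15 years → 16 December 2006.
(b) filing + 23 years → 5 February 2010.
Later of the two: 5 February 2010.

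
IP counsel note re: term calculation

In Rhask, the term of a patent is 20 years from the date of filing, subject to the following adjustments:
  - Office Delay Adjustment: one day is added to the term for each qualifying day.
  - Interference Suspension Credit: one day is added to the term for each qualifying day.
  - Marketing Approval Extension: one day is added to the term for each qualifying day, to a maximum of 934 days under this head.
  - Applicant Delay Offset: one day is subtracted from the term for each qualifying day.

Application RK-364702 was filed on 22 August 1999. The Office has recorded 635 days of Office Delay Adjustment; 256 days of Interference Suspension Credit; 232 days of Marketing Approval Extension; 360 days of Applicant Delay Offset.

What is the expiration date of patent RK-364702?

2021-09-23

Base term: filing date + 20 years → 22 August 2019.
Office Delay Adjustment: +635 days → 18 May 2021.
Interference Suspension Credit: +256 days → 29 January 2022.
Marketing Approval Extension: 232 days (within the 934-day cap) → +232 days → 18 September 2022.
Applicant Delay Offset: −360 days → 23 September 2021.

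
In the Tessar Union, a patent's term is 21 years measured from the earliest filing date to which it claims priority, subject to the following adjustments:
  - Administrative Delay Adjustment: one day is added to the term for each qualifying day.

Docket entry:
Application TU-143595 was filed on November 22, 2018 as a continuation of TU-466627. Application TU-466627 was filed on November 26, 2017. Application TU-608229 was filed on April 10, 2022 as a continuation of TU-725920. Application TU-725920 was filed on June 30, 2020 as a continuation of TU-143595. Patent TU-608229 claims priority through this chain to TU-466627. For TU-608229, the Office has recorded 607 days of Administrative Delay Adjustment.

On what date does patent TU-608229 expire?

Earliest priority filing: 26 November 2017.
Base term: 26 November 2017 + 21 years → 26 November 2038.
Administrative Delay Adjustment: +607 days → 25 July 2040.

July 25, 2040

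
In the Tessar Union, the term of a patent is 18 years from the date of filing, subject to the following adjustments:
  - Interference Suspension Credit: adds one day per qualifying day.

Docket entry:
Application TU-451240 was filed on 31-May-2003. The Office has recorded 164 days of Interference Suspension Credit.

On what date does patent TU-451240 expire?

Base term: filing date + 18 years → 31 May 2021.
Interference Suspension Credit: +164 days → 11 November 2021.

2021-11-11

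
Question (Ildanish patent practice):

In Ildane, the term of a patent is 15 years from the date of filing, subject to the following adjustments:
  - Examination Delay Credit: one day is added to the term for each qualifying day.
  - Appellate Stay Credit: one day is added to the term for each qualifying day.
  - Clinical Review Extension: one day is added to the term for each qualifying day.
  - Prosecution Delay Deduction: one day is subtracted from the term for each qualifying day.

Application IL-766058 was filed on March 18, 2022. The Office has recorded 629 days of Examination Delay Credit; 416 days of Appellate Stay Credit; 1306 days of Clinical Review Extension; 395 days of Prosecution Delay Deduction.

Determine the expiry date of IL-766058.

2042-07-26

Base term: filing date + 15 years → 18 March 2037.
Examination Delay Credit: +629 days → 7 December 2038.
Appellate Stay Credit: +416 days → 27 January 2040.
Clinical Review Extension: +1306 days → 25 August 2043.
Prosecution Delay Deduction: −395 days → 26 July 2042.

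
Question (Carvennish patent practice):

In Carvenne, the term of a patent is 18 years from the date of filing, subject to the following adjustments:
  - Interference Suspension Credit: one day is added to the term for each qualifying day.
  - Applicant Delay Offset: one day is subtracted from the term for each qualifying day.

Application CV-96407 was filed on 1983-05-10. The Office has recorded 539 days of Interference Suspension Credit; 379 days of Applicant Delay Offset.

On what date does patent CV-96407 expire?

October 17, 2001

Base term: filing date + 18 years → 10 May 2001.
Interference Suspension Credit: +539 days → 31 October 2002.
Applicant Delay Offset: −379 days → 17 October 2001.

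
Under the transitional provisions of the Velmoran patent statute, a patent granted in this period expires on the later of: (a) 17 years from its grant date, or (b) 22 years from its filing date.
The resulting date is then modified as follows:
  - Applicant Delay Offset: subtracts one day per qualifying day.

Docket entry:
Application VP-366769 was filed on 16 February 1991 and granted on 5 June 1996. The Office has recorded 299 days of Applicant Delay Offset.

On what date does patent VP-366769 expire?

2012-08-10

(a) grant + 17 years → 5 June 2013.
(b) filing + 22 years → 16 February 2013.
Later of the two: 5 June 2013.
Applicant Delay Offset: −299 days → 10 August 2012.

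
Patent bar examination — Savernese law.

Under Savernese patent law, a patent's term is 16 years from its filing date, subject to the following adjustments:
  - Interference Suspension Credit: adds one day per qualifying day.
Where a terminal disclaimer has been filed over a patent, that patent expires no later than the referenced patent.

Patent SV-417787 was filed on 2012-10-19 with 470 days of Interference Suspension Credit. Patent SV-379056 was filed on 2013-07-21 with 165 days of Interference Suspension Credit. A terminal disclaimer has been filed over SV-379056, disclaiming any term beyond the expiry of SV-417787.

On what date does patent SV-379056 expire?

Natural term of SV-379056:
  Base: filing + 16 years → 21 July 2029.
  Interference Suspension Credit: +165 days → 2 January 2030.
Expiry of referenced patent SV-417787:
  Base: filing + 16 years → 19 October 2028.
  Interference Suspension Credit: +470 days → 1 February 2030.
Terminal disclaimer: SV-379056 expires on the earlier of 2 January 2030 and 1 February 2030.

January 2, 2030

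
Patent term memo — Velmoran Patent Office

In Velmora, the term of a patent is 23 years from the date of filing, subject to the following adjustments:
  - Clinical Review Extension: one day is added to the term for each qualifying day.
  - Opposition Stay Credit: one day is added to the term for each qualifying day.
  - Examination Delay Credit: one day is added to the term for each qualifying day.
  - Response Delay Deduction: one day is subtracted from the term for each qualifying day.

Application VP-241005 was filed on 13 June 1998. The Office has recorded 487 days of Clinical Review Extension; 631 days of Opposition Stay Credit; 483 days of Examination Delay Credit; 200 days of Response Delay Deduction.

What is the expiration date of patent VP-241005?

Base term: filing date + 23 years → 13 June 2021.
Clinical Review Extension: +487 days → 13 October 2022.
Opposition Stay Credit: +631 days → 5 July 2024.
Examination Delay Credit: +483 days → 31 October 2025.
Response Delay Deduction: −200 days → 14 April 2025.

April 14, 2025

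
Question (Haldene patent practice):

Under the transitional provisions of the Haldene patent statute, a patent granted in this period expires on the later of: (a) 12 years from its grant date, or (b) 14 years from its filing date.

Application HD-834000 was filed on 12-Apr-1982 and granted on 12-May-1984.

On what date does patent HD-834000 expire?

May 12, 1996

(a) grant + 12 years → 12 May 1996.
(b) filing + 14 years → 12 April 1996.
Later of the two: 12 May 1996.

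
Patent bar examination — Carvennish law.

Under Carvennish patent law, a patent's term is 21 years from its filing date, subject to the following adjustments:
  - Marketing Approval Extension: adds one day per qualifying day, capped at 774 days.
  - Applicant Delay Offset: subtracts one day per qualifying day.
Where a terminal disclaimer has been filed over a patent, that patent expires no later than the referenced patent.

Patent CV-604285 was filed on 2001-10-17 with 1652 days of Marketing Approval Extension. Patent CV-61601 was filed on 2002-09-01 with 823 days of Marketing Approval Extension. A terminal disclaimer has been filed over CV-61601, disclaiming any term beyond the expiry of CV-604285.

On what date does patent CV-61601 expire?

2024-11-29

Natural term of CV-61601:
  Base: filing + 21 years → 1 September 2023.
  Marketing Approval Extension: 823 days claimed exceeds the 774-day cap, so +774 days → 14 October 2025.
Expiry of referenced patent CV-604285:
  Base: filing + 21 years → 17 October 2022.
  Marketing Approval Extension: 1652 days claimed exceeds the 774-day cap, so +774 days → 29 November 2024.
Terminal disclaimer: CV-61601 expires on the earlier of 14 October 2025 and 29 November 2024.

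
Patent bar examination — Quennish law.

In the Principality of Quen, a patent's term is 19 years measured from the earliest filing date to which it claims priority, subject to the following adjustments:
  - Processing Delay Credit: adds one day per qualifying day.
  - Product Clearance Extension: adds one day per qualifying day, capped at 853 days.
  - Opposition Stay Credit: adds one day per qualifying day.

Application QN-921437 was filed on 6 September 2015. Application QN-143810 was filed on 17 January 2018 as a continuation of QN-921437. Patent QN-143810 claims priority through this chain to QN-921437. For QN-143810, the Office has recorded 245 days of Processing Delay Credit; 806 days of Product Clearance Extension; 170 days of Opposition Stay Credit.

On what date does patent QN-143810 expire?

Earliest priority filing: 6 September 2015.
Base term: 6 September 2015 + 19 years → 6 September 2034.
Processing Delay Credit: +245 days → 9 May 2035.
Product Clearance Extension: 806 days (within the 853-day cap) → +806 days → 23 July 2037.
Opposition Stay Credit: +170 days → 9 January 2038.

January 9, 2038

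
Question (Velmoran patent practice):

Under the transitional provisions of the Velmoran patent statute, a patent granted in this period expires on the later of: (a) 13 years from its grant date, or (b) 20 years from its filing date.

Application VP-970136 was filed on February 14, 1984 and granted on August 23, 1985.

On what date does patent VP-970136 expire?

February 14, 2004

(a) grant + 13 years → 23 August 1998.
(b) filing + 20 years → 14 February 2004.
Later of the two: 14 February 2004.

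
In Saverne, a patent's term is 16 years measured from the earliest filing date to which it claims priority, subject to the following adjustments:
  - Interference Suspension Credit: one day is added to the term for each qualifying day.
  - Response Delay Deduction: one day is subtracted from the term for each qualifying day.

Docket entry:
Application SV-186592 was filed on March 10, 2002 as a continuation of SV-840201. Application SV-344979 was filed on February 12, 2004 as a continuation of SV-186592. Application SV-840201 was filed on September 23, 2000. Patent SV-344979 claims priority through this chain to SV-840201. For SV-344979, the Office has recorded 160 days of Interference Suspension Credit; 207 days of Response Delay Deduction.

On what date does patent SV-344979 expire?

2016-08-07

Earliest priority filing: 23 September 2000.
Base term: 23 September 2000 + 16 years → 23 September 2016.
Interference Suspension Credit: +160 days → 2 March 2017.
Response Delay Deduction: −207 days → 7 August 2016.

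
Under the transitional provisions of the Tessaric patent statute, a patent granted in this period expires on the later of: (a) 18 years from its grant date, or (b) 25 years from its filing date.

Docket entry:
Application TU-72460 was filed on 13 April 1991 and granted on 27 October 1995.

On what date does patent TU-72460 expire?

2016-04-13

(a) grant + 18 years → 27 October 2013.
(b) filing + 25 years → 13 April 2016.
Later of the two: 13 April 2016.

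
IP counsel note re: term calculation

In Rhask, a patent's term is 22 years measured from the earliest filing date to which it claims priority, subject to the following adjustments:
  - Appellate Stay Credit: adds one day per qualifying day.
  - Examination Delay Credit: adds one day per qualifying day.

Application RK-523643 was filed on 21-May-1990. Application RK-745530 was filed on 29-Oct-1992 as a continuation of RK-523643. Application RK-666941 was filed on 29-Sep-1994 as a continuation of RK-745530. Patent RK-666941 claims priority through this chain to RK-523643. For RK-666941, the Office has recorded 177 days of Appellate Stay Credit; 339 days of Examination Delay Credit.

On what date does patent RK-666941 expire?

2013-10-19

Earliest priority filing: 21 May 1990.
Base term: 21 May 1990 + 22 years → 21 May 2012.
Appellate Stay Credit: +177 days → 14 November 2012.
Examination Delay Credit: +339 days → 19 October 2013.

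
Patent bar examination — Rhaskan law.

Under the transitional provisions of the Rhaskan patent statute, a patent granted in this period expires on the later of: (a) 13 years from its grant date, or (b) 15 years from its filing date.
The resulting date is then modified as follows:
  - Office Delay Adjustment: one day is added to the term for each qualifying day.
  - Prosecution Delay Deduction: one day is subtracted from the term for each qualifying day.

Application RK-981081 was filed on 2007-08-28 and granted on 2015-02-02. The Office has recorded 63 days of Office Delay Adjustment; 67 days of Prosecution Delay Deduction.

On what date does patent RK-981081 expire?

2028-01-29

(a) grant + 13 years → 2 February 2028.
(b) filing + 15 years → 28 August 2022.
Later of the two: 2 February 2028.
Office Delay Adjustment: +63 days → 5 April 2028.
Prosecution Delay Deduction: −67 days → 29 January 2028.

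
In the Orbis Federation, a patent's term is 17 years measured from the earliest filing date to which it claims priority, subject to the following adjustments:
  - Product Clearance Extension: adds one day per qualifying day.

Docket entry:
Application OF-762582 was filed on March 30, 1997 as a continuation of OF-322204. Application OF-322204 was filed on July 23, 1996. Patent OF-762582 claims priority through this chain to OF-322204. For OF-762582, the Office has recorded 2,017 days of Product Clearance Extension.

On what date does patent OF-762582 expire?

Earliest priority filing: 23 July 1996.
Base term: 23 July 1996 + 17 years → 23 July 2013.
Product Clearance Extension: +2017 days → 30 January 2019.

January 30, 2019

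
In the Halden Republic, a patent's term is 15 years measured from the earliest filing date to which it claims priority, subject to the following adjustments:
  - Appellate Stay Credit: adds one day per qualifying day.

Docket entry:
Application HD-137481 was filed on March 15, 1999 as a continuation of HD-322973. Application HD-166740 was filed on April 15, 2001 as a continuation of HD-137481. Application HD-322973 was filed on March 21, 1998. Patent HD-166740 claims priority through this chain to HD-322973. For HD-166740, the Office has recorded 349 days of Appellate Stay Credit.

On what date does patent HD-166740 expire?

2014-03-05

Earliest priority filing: 21 March 1998.
Base term: 21 March 1998 + 15 years → 21 March 2013.
Appellate Stay Credit: +349 days → 5 March 2014.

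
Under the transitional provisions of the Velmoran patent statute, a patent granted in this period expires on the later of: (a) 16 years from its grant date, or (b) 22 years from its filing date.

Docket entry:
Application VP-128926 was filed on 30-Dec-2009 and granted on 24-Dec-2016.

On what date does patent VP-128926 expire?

2032-12-24

(a) grant + 16 years → 24 December 2032.
(b) filing + 22 years → 30 December 2031.
Later of the two: 24 December 2032.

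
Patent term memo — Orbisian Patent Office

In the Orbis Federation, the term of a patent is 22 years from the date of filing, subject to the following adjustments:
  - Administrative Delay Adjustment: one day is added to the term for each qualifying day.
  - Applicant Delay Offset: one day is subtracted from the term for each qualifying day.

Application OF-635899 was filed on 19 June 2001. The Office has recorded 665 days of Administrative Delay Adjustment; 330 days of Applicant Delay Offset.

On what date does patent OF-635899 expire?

May 19, 2024

Base term: filing date + 22 years → 19 June 2023.
Administrative Delay Adjustment: +665 days → 14 April 2025.
Applicant Delay Offset: −330 days → 19 May 2024.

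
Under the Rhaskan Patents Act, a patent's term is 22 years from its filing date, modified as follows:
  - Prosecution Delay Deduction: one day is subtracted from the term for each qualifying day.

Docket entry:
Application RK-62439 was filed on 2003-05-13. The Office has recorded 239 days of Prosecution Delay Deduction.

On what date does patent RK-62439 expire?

September 16, 2024

Base term: filing date + 22 years → 13 May 2025.
Prosecution Delay Deduction: −239 days → 16 September 2024.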